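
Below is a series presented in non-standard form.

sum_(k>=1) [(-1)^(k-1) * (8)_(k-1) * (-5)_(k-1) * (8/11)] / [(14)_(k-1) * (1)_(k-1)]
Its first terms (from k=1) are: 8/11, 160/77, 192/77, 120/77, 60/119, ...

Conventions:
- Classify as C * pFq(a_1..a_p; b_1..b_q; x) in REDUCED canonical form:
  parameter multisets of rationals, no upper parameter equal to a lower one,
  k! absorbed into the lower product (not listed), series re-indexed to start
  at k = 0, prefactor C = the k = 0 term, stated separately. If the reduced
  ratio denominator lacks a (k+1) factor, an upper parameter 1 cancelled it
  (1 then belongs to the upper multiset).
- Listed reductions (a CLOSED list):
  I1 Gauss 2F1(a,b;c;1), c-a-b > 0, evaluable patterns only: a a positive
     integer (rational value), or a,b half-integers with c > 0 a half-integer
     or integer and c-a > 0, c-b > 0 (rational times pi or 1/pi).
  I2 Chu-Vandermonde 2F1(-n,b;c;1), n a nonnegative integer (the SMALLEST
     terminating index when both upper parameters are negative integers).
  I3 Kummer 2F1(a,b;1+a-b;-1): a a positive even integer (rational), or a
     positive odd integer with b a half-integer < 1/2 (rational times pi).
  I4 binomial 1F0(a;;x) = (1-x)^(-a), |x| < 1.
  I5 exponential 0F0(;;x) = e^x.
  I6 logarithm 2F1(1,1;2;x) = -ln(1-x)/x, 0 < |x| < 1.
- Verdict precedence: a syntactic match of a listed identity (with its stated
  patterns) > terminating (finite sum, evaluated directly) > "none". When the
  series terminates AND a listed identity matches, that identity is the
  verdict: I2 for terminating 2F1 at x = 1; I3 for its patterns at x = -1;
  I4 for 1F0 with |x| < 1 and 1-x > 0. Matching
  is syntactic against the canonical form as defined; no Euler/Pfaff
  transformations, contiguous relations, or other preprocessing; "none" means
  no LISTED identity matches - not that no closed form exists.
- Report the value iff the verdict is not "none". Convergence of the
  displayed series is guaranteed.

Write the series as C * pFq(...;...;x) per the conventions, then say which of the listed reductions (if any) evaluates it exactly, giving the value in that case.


Canonical form: C = 8/11 times 2F1 with upper {-5, 8}, lower {14}, x = -1. Verdict (x = -1): the Kummer evaluation I3 applies (x = -1; c = 14 equals 1+a-b for upper {-5, 8}: listed pattern). Exact value: 52/7.

Structural cue: t_0 being 8/11, (1)_k (C = 8/11, x = -1) is k! itself.
Consecutive-term ratio: r(k) = (-1) * (k-5) (k+8) / [(k+14) (k+1)] - rational in k. x = (-1); t_0 = 8/11; negate the roots.


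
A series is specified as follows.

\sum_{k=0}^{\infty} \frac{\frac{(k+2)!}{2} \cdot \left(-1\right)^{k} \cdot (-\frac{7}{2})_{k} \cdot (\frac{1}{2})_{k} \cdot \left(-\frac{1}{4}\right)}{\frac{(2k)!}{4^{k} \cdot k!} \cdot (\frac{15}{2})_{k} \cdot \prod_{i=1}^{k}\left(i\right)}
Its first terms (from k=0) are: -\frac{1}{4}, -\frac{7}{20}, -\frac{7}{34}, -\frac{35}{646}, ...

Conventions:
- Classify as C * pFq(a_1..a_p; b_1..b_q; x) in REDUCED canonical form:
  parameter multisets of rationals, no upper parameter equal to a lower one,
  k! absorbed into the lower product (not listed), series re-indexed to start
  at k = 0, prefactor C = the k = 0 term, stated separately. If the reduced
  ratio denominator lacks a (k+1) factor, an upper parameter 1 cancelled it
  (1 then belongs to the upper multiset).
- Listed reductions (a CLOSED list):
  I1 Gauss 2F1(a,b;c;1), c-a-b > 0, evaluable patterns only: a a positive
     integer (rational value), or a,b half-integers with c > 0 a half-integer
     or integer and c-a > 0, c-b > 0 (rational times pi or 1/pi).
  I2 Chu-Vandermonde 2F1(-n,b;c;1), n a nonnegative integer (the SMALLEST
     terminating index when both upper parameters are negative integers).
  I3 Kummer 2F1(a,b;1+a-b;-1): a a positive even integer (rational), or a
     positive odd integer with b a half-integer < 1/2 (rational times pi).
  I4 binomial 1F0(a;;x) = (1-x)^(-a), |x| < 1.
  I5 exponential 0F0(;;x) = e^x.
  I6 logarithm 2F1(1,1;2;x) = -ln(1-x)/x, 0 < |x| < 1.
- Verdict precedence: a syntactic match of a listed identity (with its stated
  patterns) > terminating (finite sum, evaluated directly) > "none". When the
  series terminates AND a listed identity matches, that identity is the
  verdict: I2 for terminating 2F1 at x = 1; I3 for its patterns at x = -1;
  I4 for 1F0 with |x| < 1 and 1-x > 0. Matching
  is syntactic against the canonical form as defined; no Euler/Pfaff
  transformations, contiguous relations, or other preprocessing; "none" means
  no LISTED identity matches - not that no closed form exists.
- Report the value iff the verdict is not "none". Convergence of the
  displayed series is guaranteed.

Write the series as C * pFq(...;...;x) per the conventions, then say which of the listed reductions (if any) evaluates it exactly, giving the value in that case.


The tell: from the first term -\frac{1}{4}: the parameter 1/2 appears in both the upper and lower lists and cancels.
Term ratio: r(k) = -1 * (k-\frac{7}{2}) (k+3) / [(k+\frac{15}{2}) (k+1)] - rational; roots negated = parameters, x = -1, C = -\frac{1}{4}.

Reduced: x = -1, 2F1, upper = {-\frac{7}{2}, 3}, lower = {\frac{15}{2}}, C = -\frac{1}{4}. Verdict: this is Kummer (I3) (x = -1; c = \frac{15}{2} equals 1+a-b for upper {-\frac{7}{2}, 3}: listed pattern). Exact value: \left(-\frac{9009}{32768}\right) \cdot \pi.


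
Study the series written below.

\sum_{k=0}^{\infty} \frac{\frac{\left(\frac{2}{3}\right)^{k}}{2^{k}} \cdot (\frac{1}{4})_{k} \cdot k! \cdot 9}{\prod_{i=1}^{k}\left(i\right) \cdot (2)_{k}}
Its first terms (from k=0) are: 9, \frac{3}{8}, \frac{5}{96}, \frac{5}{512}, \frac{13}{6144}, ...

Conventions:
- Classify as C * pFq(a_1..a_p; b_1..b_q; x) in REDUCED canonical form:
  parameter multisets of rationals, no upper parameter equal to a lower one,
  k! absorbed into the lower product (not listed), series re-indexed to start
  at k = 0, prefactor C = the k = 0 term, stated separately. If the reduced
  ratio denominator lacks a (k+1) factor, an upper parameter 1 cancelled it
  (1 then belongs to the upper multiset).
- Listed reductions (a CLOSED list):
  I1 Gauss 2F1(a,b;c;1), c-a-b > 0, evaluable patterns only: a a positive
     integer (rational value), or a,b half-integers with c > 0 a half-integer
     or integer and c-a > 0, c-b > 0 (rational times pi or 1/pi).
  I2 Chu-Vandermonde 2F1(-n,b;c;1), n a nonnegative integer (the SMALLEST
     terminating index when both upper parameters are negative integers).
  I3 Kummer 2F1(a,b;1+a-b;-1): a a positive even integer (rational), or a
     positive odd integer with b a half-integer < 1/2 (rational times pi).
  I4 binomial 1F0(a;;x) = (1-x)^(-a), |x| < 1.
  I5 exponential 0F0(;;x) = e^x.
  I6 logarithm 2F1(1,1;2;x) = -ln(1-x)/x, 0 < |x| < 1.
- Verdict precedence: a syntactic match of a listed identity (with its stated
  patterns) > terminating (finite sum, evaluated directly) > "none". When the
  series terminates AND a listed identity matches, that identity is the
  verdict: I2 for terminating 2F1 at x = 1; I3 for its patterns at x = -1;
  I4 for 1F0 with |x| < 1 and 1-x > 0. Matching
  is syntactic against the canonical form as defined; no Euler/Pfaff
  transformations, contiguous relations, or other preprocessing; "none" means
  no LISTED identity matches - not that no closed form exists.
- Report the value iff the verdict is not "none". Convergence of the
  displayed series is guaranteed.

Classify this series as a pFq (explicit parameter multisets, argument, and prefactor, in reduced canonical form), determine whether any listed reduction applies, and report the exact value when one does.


The tell: from the first term 9: the two k-th powers (C = 9, x = 1/3) combine into one argument.
Step ratio: r(k) = \frac{1}{3} * (k+\frac{1}{4}) (k+1) / [(k+2) (k+1)] - rational; roots negated = parameters, x = \frac{1}{3}, C = 9.

x = \frac{1}{3} here; the reduced form reads 2F1, upper {\frac{1}{4}, 1}, lower {2}, C = 9. Verdict: none. A 2F1 with upper {\frac{1}{4}, 1} fits none of I1-I6 at x = \frac{1}{3}; the sum runs forever.


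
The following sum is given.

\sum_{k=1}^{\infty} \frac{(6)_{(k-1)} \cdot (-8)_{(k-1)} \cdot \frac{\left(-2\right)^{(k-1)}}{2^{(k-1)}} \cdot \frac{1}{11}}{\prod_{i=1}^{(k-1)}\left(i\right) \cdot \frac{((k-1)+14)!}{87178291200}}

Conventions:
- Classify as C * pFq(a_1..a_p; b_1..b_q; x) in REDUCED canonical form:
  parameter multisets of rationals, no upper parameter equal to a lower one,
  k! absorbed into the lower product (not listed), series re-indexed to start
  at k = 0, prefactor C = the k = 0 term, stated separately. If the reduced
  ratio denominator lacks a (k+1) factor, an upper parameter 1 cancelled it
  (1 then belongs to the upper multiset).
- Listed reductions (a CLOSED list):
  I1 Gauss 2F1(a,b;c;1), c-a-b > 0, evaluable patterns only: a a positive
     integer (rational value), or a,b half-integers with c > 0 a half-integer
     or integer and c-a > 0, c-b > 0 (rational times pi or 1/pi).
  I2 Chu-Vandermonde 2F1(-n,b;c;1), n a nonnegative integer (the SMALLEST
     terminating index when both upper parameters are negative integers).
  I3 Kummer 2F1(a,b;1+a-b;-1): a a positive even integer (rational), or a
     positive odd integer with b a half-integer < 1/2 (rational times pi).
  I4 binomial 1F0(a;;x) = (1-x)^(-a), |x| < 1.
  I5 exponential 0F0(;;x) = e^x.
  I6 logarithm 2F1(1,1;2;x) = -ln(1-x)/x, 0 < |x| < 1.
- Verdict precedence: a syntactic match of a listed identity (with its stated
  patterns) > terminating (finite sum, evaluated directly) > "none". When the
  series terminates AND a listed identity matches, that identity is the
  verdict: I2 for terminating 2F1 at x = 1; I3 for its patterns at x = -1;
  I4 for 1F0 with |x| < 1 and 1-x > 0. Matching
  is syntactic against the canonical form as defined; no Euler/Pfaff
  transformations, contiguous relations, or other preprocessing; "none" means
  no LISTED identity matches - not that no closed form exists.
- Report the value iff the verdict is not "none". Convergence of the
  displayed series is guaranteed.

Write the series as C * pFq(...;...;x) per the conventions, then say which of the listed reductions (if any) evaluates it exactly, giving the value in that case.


x = -1 here; the reduced form reads 2F1, upper {-8, 6}, lower {15}, C = \frac{1}{11}. Verdict: this is Kummer (I3) (x = -1; c = 15 equals 1+a-b for upper {-8, 6}: listed pattern). Sum: \frac{91}{55}.

The tell: x = -1 and the denominator's factorial ratio (C = 1/11) is a lower Pochhammer.
Consecutive-term ratio: r(k) = -1 * (k-8) (k+6) / [(k+15) (k+1)] - poly over poly, x = -1 from leading terms; C = \frac{1}{11} at k = 0.


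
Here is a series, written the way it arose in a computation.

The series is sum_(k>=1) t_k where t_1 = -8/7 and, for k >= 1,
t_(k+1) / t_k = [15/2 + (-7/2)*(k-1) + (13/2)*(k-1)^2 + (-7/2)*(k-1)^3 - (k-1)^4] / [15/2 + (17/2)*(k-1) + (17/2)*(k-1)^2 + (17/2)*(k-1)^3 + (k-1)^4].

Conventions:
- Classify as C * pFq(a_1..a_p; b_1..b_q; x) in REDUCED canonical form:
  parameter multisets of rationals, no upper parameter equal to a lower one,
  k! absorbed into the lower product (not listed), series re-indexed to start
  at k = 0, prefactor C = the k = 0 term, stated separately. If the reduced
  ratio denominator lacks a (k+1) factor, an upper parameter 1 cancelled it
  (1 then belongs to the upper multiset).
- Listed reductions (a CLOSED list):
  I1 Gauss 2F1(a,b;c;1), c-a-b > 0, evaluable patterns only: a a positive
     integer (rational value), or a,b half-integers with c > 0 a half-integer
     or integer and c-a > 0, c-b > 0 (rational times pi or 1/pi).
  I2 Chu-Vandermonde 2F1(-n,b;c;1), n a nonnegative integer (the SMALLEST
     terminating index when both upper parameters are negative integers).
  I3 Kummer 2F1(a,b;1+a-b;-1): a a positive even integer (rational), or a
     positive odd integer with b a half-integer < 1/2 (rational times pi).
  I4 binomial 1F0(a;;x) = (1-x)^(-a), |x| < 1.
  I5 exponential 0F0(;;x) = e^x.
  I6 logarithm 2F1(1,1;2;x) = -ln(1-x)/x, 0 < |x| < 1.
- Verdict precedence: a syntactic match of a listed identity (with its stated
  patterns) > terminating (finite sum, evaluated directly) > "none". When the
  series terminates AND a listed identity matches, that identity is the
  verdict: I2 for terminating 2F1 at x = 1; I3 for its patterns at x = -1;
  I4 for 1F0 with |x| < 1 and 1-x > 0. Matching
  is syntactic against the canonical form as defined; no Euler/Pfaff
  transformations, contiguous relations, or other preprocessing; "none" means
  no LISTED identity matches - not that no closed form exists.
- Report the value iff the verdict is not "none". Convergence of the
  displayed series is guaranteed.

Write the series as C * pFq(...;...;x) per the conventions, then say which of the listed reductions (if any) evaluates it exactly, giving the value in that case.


The tell: t_0 = -8/7 here, and the expanded ratio factors over Q; prefactor -8/7, roots give parameters.
Consecutive-term ratio: r(k) = (-1) * (k-3/2) (k+5) / [(k+15/2) (k+1)] - rational in k, leading ratio (-1); with t_0 = -8/7, classification follows.

Reduced: x = -1, 2F1, upper = {-3/2, 5}, lower = {15/2}, C = -8/7. Verdict: Kummer's theorem (I3) fires (x = -1; c = 15/2 equals 1+a-b for upper {-3/2, 5}: listed pattern). Exact value: (-6435/8192) * pi.


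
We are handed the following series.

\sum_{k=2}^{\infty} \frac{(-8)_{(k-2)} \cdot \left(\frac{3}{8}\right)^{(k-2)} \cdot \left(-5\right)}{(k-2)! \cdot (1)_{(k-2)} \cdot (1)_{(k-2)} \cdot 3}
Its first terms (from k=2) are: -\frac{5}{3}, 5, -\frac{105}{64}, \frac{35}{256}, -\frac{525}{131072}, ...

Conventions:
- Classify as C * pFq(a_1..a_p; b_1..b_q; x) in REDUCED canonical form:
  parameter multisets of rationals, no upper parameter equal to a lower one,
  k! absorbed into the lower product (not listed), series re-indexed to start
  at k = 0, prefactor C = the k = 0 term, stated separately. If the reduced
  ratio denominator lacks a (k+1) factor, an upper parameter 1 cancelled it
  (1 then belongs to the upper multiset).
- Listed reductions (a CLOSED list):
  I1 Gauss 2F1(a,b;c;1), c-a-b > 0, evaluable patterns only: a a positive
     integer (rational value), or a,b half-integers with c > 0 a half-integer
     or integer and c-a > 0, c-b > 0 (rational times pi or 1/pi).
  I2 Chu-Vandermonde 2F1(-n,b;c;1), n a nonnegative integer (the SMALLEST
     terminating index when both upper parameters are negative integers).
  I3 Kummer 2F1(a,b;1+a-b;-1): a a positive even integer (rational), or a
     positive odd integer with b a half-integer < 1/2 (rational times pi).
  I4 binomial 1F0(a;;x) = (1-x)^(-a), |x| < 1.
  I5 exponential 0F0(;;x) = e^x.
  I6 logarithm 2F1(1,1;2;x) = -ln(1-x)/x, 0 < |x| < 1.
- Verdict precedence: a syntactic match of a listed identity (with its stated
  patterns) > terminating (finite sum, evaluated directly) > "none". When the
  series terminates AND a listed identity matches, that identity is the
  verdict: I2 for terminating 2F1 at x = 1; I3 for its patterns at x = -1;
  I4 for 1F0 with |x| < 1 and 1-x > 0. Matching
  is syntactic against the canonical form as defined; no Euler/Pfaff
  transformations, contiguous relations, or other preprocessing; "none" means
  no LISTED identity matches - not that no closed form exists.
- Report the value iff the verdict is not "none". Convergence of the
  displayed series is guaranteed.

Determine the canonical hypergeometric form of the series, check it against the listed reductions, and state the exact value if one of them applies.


The series (x = \frac{3}{8}) is 1F2: upper {-8}, lower {1, 1}, prefactor -\frac{5}{3}. Verdict: terminating - no listed pattern fits, but -8 in the upper list cuts the series at k = 8; direct evaluation. Sum: \frac{368809201233839}{202035261603840}.

The tell: x = \frac{3}{8} and the constant factors (C = -5/3) combine into one prefactor.
Consecutive-term ratio: r(k) = \frac{3}{8} * (k-8) / [(k+1) (k+1) (k+1)] - rational; roots negated = parameters, x = \frac{3}{8}, C = -\frac{5}{3}.


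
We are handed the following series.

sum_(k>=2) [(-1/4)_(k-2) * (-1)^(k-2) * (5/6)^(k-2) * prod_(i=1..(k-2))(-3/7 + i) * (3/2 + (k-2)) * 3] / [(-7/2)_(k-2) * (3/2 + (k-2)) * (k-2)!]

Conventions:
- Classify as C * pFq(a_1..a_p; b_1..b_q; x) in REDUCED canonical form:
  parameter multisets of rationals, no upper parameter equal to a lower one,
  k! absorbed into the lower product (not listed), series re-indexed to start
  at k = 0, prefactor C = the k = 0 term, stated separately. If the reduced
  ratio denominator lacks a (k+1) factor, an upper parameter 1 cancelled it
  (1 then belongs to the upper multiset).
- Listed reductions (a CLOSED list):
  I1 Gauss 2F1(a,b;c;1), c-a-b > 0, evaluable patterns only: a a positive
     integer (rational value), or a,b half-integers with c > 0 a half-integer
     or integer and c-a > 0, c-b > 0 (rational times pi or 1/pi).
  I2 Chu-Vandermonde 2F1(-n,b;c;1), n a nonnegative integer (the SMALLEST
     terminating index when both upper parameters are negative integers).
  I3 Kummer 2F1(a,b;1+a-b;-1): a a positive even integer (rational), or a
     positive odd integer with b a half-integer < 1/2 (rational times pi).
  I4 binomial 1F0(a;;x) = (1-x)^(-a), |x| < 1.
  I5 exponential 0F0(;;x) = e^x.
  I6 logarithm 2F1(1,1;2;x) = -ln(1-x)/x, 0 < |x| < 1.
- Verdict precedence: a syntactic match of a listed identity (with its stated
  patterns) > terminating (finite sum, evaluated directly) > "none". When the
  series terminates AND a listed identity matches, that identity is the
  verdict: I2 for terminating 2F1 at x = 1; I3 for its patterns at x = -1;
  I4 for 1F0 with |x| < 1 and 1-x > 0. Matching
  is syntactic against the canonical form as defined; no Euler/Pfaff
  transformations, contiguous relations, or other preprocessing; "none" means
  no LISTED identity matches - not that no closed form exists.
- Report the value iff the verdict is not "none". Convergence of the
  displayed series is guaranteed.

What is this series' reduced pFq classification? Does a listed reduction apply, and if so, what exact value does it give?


Reduced: x = -5/6, 2F1, upper = {-1/4, 4/7}, lower = {-7/2}, C = 3. Verdict: none. Every listed pattern misses the 2F1 form at -5/6, upper {-1/4, 4/7}.

Key step: with t_0 = 3, striking the common factor k + 3/2 reduces the term (C = 3, x = -5/6).
Ratio: r(k) = (-5/6) * (k-1/4) (k+4/7) / [(k-7/2) (k+1)] - rational; roots negated = parameters, x = (-5/6), C = 3.


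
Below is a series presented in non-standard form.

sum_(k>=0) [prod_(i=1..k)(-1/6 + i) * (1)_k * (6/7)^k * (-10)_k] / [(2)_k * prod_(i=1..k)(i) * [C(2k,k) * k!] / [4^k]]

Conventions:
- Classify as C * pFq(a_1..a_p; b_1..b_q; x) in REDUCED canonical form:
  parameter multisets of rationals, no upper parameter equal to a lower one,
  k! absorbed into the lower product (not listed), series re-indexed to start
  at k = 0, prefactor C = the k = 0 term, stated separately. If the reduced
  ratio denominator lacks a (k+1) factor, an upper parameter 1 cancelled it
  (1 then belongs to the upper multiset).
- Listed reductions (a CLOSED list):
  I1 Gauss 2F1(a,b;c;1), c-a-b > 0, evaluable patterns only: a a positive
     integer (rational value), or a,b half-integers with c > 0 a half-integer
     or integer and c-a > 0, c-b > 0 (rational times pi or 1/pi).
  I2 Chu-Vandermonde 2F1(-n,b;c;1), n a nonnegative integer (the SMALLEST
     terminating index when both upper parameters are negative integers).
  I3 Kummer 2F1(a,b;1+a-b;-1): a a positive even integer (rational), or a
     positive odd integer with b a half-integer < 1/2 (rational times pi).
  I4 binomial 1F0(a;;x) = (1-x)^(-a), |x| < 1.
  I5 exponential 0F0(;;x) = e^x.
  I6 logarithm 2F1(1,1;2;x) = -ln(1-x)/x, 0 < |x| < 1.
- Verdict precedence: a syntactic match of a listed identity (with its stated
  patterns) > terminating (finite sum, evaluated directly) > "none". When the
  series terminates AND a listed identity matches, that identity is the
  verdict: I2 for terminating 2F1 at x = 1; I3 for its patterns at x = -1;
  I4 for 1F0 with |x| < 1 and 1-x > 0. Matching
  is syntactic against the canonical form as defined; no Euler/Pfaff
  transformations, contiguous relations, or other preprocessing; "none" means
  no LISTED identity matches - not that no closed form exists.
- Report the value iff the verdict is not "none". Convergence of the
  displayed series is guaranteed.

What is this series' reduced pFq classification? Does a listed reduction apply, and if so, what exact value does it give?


With C = 1: the canonical form is 3F2(-10, 5/6, 1; 1/2, 2; 6/7). Verdict: terminating - upper parameter -10 makes this a finite sum (last index 10), evaluated exactly. Value: -4851606413117/62166305374173.

The tell: t_0 being 1, the lower central binomial (C = 1, x = 6/7) hides (1/2)_k.
Step ratio: r(k) = (6/7) * (k-10) (k+5/6) (k+1) / [(k+1/2) (k+2) (k+1)] - rational in k, leading ratio (6/7); with t_0 = 1, classification follows.


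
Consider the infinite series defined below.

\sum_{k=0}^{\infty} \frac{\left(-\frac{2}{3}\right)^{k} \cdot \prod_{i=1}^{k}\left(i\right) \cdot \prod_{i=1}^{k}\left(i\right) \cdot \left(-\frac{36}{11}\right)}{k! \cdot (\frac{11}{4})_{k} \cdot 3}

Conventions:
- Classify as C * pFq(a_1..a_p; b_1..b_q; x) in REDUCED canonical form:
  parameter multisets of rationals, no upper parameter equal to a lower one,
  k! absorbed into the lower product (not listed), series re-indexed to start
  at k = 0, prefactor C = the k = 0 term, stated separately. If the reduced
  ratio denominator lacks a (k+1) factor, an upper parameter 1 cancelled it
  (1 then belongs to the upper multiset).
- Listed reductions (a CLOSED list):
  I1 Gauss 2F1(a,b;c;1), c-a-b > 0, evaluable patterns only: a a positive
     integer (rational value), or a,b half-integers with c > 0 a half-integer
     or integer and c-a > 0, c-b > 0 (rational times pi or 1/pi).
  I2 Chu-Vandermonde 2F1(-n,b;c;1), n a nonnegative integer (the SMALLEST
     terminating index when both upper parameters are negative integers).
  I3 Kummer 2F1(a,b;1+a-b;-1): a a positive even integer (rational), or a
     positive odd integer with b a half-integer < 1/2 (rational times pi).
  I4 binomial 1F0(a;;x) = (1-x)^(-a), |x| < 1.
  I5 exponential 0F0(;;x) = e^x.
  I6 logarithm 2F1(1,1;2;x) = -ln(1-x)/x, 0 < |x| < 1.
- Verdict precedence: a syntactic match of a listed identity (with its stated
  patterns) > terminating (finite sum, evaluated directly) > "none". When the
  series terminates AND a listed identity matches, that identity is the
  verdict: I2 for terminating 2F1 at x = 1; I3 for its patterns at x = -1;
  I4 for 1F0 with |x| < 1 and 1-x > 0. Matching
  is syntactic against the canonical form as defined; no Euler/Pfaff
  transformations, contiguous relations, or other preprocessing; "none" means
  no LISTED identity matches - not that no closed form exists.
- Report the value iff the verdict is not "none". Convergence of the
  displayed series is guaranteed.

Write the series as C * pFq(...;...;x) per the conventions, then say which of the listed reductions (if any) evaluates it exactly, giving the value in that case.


This is -\frac{12}{11} * 2F1(1, 1; \frac{11}{4}; -\frac{2}{3}) in reduced canonical form. Verdict: none here - no I1-I6 shape fits x = -\frac{2}{3} with lower {\frac{11}{4}}.

The tell: t_0 being -\frac{12}{11}, the constant factors (C = -12/11, x = -2/3) combine into one prefactor.
Term ratio: r(k) = -\frac{2}{3} * (k+1) (k+1) / [(k+\frac{11}{4}) (k+1)] - rational in k, leading ratio -\frac{2}{3}; with t_0 = -\frac{12}{11}, classification follows.


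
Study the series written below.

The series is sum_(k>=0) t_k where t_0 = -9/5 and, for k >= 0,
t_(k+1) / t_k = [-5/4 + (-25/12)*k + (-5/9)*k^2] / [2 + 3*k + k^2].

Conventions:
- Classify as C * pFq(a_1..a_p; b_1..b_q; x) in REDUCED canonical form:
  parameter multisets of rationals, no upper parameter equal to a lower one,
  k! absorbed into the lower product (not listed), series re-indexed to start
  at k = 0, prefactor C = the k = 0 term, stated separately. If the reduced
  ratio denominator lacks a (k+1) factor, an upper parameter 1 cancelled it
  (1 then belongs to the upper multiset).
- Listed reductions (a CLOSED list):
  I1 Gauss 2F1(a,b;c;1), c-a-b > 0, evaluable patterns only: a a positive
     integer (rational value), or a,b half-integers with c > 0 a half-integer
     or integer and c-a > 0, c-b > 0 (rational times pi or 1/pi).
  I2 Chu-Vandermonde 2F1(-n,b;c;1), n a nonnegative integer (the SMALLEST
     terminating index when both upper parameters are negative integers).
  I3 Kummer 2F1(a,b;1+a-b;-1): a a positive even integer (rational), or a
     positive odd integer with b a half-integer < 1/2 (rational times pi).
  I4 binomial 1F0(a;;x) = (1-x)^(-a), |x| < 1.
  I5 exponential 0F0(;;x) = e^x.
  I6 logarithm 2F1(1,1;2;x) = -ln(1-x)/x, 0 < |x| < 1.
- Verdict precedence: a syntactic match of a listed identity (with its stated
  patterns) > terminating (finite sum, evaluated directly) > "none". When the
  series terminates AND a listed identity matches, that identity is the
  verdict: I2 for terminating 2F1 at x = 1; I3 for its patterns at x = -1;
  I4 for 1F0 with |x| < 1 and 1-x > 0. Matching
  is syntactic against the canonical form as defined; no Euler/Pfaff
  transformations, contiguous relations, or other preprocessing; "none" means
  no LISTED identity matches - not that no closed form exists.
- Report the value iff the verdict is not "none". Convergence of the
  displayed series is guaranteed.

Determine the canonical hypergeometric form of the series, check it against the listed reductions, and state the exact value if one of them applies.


Key observation: x = (-5/9) and the expanded ratio factors over Q; C = -9/5, roots give parameters.
Term ratio: r(k) = (-5/9) * (k+3/4) (k+3) / [(k+2) (k+1)] - rational; roots negated = parameters, x = (-5/9), C = -9/5.

Prefactor -9/5, argument -5/9: 2F1 with upper {3/4, 3} over lower {2}. Verdict: none. No listed pattern accepts 2F1(3/4, 3; 2; -5/9).


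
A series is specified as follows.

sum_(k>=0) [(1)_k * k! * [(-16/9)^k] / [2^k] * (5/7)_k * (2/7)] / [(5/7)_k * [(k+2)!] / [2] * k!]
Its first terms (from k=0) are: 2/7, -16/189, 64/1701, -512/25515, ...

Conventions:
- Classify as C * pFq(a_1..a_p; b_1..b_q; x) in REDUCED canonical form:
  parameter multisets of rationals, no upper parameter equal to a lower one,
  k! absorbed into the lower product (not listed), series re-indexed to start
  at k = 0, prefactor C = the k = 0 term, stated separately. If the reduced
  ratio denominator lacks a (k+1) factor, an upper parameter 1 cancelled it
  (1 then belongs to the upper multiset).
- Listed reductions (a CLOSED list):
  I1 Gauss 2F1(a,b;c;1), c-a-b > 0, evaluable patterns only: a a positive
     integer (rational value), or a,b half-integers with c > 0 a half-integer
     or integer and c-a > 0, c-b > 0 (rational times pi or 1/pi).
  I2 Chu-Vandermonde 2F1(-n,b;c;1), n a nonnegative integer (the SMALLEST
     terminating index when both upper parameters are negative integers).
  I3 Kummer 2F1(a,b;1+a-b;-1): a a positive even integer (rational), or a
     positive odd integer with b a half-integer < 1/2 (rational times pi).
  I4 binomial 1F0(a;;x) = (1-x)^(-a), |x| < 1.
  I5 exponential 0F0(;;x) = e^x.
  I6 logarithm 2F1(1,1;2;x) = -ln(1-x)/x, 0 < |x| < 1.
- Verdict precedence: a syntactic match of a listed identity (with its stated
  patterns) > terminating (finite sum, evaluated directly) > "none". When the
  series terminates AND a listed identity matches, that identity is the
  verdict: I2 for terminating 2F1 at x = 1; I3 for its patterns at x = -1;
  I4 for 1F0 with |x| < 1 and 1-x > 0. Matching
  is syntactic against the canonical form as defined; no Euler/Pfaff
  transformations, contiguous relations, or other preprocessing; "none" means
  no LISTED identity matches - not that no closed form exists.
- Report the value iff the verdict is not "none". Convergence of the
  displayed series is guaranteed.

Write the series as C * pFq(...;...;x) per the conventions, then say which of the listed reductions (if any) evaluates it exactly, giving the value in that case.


Key step: from the first term 2/7: the denominator's factorial ratio (C = 2/7) is a lower Pochhammer.
Term ratio: r(k) = (-8/9) * (k+1) (k+1) / [(k+3) (k+1)] - rational; roots negated = parameters, x = (-8/9), C = 2/7.

With C = 2/7: the canonical form is 2F1(1, 1; 3; -8/9). Verdict: none (x = -8/9): each listed identity misses the multisets {1, 1} ; {3}.


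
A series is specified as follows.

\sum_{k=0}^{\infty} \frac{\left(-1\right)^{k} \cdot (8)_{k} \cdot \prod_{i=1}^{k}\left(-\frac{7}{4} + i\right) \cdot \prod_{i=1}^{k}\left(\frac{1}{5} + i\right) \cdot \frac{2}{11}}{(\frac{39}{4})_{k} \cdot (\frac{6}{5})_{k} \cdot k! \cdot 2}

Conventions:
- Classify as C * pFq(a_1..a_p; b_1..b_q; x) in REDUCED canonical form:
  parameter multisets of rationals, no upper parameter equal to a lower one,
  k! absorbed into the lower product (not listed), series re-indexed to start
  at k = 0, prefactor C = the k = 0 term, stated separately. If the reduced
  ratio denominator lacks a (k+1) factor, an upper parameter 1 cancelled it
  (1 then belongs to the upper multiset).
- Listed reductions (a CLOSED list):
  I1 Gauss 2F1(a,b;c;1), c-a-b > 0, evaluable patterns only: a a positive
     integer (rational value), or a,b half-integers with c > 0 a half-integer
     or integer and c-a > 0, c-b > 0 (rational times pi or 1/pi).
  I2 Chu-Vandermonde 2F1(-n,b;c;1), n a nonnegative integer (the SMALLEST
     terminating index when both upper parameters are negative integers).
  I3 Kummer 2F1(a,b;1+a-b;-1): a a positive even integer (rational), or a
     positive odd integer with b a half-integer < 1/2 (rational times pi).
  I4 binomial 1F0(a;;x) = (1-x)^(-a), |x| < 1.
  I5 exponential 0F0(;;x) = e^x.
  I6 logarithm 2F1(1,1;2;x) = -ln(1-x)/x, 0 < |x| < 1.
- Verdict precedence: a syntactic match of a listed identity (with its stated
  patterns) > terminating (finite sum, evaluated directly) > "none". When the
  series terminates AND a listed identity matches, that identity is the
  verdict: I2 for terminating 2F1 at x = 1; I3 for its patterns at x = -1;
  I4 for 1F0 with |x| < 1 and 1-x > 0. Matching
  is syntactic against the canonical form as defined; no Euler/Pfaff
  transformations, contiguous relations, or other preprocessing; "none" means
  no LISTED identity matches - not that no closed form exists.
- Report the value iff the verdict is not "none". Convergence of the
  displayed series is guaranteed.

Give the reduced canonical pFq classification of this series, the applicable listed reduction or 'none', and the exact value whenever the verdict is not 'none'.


With C = \frac{1}{11}: the canonical form is 2F1(-\frac{3}{4}, 8; \frac{39}{4}; -1). Verdict at x = -1: Kummer's theorem (I3) matches (x = -1; c = \frac{39}{4} equals 1+a-b for upper {-\frac{3}{4}, 8}: listed pattern). Sum: \frac{6417}{45056}.

The tell: t_0 being \frac{1}{11}, the parameter 6/5 appears in both the upper and lower lists and cancels.
Step ratio: r(k) = -1 * (k-\frac{3}{4}) (k+8) / [(k+\frac{39}{4}) (k+1)] - rational in k. x = -1; t_0 = \frac{1}{11}; negate the roots.


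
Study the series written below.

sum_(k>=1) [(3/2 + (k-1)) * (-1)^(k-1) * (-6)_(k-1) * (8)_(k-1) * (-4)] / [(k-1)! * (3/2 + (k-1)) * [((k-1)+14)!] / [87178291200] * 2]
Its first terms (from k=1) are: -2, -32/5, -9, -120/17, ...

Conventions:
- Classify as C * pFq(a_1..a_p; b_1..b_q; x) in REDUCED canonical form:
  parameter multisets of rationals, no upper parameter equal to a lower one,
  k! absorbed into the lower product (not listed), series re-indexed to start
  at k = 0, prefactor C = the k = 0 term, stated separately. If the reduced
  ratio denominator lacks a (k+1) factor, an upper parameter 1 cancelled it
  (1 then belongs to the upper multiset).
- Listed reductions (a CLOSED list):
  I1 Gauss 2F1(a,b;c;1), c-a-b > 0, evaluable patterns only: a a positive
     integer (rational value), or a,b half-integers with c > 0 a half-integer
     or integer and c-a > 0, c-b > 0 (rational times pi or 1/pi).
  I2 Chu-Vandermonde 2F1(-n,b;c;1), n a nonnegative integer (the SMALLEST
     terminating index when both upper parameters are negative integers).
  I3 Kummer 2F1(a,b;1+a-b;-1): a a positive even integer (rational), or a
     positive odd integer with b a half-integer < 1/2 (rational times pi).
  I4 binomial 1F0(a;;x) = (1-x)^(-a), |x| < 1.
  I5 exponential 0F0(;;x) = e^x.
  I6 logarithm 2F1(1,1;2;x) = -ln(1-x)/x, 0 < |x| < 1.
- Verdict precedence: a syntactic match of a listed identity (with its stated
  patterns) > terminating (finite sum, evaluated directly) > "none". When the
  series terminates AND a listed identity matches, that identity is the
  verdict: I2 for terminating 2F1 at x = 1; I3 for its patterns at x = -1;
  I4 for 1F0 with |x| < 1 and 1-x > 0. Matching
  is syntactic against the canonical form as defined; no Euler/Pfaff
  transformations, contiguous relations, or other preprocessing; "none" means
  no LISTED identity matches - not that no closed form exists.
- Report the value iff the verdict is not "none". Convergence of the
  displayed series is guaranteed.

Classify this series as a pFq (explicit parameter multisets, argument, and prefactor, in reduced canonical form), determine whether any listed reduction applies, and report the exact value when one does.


At argument -1: a 2F1 with upper {-6, 8}, lower {15}, scaled by C = -2. Verdict (x = -1): Kummer's theorem (I3) applies (x = -1; c = 15 equals 1+a-b for upper {-6, 8}: listed pattern). Exact value: -143/5.

Structural cue: x = (-1) and the denominator's factorial ratio (prefactor -2) is a lower Pochhammer.
Ratio: r(k) = (-1) * (k-6) (k+8) / [(k+15) (k+1)] - rational; roots negated = parameters, x = (-1), C = -2.


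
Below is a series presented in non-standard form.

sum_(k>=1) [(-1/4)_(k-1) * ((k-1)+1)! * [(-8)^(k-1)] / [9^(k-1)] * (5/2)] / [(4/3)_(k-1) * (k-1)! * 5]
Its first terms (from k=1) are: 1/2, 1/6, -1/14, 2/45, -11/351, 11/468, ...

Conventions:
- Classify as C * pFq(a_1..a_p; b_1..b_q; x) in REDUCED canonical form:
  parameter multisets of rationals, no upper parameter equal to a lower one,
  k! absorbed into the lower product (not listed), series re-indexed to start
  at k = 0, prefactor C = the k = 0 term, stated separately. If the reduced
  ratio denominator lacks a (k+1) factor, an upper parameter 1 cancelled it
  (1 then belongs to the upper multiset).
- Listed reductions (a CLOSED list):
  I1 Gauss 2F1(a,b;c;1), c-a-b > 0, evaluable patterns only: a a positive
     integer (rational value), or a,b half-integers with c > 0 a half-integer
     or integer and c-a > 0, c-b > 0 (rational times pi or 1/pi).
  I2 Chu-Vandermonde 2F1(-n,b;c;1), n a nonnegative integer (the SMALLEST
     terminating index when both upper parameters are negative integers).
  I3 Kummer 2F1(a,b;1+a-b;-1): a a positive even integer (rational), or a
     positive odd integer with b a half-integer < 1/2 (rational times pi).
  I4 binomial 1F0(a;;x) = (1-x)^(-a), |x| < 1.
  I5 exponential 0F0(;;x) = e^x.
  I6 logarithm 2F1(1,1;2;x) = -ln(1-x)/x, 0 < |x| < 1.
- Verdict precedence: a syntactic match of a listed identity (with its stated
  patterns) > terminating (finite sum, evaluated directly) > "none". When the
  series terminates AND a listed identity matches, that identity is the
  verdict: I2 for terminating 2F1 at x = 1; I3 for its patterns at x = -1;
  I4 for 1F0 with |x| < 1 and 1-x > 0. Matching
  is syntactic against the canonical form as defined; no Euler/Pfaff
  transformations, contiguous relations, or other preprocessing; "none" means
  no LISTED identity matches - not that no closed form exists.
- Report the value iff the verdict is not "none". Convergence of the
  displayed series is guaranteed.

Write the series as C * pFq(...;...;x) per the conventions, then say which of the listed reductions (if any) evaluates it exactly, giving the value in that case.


Structural cue: from the first term 1/2: the factorial ratio (C = 1/2) (k+a-1)!/(a-1)! is a rising factorial (a)_k.
Ratio: r(k) = (-8/9) * (k-1/4) (k+2) / [(k+4/3) (k+1)] - rational in k, leading ratio (-8/9); with t_0 = 1/2, classification follows.

Canonical form: C = 1/2 times 2F1 with upper {-1/4, 2}, lower {4/3}, x = -8/9. Verdict: none (x = -8/9): each listed identity misses the multisets {-1/4, 2} ; {4/3}.


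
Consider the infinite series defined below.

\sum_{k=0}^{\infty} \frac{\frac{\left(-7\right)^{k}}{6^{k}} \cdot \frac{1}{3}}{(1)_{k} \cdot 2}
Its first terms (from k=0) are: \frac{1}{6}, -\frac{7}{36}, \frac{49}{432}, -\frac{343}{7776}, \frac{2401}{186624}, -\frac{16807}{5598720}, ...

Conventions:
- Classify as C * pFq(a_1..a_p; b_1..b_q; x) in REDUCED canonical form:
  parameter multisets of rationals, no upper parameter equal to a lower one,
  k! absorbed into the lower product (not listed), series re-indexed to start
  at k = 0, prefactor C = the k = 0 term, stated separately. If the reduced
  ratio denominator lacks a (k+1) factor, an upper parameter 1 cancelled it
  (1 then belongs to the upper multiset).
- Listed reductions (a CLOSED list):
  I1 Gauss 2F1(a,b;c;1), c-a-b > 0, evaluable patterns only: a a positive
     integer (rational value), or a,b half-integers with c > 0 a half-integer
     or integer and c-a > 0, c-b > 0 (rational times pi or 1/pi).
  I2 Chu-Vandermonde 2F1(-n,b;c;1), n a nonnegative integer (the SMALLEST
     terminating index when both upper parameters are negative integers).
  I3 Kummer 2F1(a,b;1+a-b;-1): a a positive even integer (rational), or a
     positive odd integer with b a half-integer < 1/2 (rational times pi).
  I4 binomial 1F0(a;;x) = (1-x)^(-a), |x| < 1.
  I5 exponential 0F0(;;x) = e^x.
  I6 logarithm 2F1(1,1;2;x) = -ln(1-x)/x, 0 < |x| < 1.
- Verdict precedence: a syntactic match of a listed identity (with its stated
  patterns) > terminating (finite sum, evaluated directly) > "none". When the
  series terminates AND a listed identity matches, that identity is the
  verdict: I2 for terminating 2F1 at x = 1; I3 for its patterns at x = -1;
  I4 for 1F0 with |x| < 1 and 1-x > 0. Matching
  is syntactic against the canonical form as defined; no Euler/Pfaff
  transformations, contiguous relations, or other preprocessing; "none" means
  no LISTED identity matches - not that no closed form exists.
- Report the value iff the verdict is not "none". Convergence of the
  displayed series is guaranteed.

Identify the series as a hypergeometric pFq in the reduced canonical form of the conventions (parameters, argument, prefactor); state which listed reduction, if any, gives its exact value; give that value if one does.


The series (x = -\frac{7}{6}) is 0F0: upper {-}, lower {-}, prefactor \frac{1}{6}. Verdict: this is the exponential series (I5) (the 0F0 exponential series at x = -\frac{7}{6}). Its exact value is \frac{1}{6} \cdot e^{-\frac{7}{6}}.

First insight: from the first term \frac{1}{6}: (1)_k (prefactor 1/6) is k! itself.
Term ratio: r(k) = -\frac{7}{6} * 1 / [(k+1)] - rational; roots negated = parameters, x = -\frac{7}{6}, C = \frac{1}{6}.


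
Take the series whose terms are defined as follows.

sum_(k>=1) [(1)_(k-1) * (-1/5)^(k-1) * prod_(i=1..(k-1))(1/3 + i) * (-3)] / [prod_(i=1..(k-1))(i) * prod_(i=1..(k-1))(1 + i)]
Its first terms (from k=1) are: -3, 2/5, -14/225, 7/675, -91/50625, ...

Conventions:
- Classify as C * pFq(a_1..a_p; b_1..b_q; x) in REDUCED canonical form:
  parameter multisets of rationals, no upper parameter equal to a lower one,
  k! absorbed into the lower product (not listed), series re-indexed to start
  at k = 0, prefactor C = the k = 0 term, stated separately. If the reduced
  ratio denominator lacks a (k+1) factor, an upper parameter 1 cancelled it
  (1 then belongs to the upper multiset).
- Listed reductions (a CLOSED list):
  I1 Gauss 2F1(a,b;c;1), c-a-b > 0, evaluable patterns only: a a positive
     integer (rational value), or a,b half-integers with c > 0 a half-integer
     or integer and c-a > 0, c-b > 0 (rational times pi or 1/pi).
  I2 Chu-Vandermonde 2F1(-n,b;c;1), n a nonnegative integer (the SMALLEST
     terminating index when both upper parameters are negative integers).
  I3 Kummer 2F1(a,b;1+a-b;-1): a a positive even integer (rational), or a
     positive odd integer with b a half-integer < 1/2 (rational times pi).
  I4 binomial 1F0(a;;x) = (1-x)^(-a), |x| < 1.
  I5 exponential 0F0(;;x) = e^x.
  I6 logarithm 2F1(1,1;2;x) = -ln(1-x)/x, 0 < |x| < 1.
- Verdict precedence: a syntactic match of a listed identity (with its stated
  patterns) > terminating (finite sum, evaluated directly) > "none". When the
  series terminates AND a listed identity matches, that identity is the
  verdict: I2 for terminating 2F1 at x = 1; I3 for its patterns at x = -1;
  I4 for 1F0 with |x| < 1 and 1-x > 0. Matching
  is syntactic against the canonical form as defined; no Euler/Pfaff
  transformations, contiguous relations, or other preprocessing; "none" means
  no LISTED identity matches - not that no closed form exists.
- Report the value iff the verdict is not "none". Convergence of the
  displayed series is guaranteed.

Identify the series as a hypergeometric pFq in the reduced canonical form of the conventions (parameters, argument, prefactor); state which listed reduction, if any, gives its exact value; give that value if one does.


The series (x = -1/5) is 2F1: upper {1, 4/3}, lower {2}, prefactor -3. Verdict: none (x = -1/5): each listed identity misses the multisets {1, 4/3} ; {2}.

The tell: t_0 being -3, the product of the first k integers (C = -3) is k!.
Term ratio: r(k) = (-1/5) * (k+1) (k+4/3) / [(k+2) (k+1)] - rational; roots negated = parameters, x = (-1/5), C = -3.
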